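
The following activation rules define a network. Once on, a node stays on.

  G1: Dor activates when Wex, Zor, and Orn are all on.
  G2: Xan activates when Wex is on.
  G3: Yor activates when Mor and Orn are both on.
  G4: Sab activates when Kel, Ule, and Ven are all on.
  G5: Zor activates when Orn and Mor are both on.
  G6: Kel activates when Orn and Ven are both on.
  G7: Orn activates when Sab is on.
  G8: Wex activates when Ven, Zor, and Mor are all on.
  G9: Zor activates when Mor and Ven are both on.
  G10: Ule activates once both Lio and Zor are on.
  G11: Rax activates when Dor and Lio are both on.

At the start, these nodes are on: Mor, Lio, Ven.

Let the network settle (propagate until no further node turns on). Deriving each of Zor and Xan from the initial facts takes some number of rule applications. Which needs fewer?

Zor

Zor: Mor and Ven are on, so Zor activates (G9). [1 rule application]
Xan: G9: Mor and Ven on → Zor on. Ven, Zor, and Mor are on, so Wex activates (G8). G2: Wex on → Xan on. [3 rule applications]
Zor needs fewer.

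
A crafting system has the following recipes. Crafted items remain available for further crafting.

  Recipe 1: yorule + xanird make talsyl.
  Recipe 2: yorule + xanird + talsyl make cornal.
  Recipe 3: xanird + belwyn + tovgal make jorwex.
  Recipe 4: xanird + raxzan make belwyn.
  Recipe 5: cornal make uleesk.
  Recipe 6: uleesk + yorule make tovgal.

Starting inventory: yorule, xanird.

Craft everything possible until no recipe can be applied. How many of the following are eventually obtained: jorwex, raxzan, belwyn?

0

jorwex would need xanird, belwyn, and tovgal (Recipe 3), but belwyn is never obtained.
No rule produces raxzan, and it is not given.
belwyn would need xanird and raxzan (Recipe 4), but raxzan is never obtained.
None of the 3 are reached.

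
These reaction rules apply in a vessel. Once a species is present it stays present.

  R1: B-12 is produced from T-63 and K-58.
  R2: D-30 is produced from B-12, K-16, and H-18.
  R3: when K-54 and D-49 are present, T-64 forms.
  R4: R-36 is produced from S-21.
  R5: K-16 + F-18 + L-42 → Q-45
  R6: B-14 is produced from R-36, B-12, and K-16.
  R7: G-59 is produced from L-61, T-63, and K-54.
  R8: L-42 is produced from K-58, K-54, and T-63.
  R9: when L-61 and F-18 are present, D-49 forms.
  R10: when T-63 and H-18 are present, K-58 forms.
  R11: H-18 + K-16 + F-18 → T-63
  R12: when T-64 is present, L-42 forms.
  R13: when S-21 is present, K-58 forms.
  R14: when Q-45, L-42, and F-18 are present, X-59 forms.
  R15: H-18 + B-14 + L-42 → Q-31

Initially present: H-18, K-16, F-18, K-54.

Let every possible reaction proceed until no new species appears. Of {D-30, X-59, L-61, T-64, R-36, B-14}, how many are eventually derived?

H-18, K-16, and F-18 present → T-63 forms (R11).
T-63 and H-18 present → K-58 forms (R10).
K-58, K-54, and T-63 present → L-42 forms (R8).
T-63 and K-58 present → B-12 forms (R1).
K-16, F-18, and L-42 present → Q-45 forms (R5).
B-12, K-16, and H-18 present → D-30 forms (R2).
Q-45, L-42, and F-18 present → X-59 forms (R14).
D-30: reached.
X-59: reached.
No rule produces L-61, and it is not given.
T-64 would need K-54 and D-49 (R3), but D-49 never forms.
R-36 would need S-21 (R4), but S-21 never forms.
B-14 would need R-36, B-12, and K-16 (R6), but R-36 never forms.
Reached: D-30 and X-59 — 2 of the 6.

2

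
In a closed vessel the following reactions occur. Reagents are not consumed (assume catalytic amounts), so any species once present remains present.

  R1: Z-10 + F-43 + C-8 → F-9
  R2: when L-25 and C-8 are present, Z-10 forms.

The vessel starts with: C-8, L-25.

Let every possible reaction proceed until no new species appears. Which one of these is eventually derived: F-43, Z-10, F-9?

L-25 and C-8 present → Z-10 forms (R2).
No rule produces F-43, and it is not given. F-9 would need Z-10, F-43, and C-8 (R1), but F-43 never forms.

Z-10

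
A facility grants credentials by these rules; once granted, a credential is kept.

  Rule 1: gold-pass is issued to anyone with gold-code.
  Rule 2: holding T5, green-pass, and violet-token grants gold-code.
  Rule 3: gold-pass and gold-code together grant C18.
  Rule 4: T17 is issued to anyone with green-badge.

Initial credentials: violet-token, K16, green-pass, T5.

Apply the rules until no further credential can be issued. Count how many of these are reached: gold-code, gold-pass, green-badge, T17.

Holding T5, green-pass, and violet-token grants gold-code (Rule 2).
Holding gold-code grants gold-pass (Rule 1).
gold-code: reached.
gold-pass: reached.
No rule produces green-badge, and it is not given.
T17 would need green-badge (Rule 4), but green-badge is never granted.
Reached: gold-code and gold-pass — 2 of the 4.

2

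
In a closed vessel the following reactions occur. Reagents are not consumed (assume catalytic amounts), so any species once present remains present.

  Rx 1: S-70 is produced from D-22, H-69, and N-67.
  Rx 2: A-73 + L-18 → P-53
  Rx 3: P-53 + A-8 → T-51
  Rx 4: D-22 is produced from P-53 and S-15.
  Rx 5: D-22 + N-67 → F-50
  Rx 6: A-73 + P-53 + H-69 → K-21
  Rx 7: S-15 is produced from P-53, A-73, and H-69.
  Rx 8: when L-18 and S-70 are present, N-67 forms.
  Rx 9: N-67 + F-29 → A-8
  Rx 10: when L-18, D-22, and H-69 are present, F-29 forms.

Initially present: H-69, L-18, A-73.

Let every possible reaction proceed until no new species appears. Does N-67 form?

N-67 would need L-18 and S-70 (Rx 8), but S-70 never forms.

No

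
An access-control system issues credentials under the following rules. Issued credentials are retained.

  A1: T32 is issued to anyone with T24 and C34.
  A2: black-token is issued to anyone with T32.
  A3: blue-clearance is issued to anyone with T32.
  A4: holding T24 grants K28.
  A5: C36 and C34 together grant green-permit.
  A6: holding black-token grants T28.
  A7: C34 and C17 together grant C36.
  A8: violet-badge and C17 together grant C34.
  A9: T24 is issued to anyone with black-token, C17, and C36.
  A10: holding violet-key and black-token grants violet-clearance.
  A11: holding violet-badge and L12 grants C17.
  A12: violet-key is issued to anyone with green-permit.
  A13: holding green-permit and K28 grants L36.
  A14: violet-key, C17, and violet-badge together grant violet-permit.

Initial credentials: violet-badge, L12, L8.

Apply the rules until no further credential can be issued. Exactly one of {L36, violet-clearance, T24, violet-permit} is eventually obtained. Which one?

Holding violet-badge and L12 grants C17 (A11).
Holding violet-badge and C17 grants C34 (A8).
Holding C34 and C17 grants C36 (A7).
Holding C36 and C34 grants green-permit (A5).
Holding green-permit grants violet-key (A12).
Holding violet-key, C17, and violet-badge grants violet-permit (A14).
T24 would need black-token, C17, and C36 (A9), but black-token is never granted. violet-clearance would need violet-key and black-token (A10), but black-token is never granted. L36 would need green-permit and K28 (A13), but K28 is never granted.

violet-permit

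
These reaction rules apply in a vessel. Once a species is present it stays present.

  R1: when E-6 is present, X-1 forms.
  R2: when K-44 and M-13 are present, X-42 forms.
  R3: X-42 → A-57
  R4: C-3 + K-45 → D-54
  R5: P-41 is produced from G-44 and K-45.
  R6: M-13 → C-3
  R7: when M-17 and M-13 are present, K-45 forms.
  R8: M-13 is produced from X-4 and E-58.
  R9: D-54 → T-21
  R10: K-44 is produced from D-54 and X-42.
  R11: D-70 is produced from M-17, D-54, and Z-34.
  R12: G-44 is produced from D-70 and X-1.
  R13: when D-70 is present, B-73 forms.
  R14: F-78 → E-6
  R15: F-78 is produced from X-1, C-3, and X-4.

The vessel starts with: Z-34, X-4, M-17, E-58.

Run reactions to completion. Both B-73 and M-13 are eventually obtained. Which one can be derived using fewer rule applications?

M-13

M-13: X-4 and E-58 present → M-13 forms (R8). [1 rule application]
B-73: X-4 and E-58 present → M-13 forms (R8). M-17 and M-13 present → K-45 forms (R7). M-13 present → C-3 forms (R6). C-3 and K-45 present → D-54 forms (R4). M-17, D-54, and Z-34 present → D-70 forms (R11). D-70 present → B-73 forms (R13). [6 rule applications]
M-13 needs fewer.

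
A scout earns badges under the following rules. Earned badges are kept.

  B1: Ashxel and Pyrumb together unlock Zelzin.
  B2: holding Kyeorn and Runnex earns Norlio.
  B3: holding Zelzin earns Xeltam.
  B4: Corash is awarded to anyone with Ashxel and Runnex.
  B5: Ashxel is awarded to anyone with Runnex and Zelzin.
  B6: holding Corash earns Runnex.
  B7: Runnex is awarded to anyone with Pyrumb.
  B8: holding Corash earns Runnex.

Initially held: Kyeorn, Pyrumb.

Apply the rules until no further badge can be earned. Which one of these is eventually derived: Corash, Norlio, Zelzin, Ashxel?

With Pyrumb, Runnex is earned (B7).
With Kyeorn and Runnex, Norlio is earned (B2).
Zelzin would need Ashxel and Pyrumb (B1), but Ashxel is never earned. Ashxel would need Runnex and Zelzin (B5), but Zelzin is never earned. Corash would need Ashxel and Runnex (B4), but Ashxel is never earned.

Norlio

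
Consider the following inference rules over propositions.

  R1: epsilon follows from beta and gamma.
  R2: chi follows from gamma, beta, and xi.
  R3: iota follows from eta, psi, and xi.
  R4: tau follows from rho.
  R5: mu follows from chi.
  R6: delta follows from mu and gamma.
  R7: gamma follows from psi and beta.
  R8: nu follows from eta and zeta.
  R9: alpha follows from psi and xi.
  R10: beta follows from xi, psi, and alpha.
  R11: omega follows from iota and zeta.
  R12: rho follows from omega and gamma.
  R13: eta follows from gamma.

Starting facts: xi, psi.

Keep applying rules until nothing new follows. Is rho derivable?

rho would need omega and gamma (R12), but omega is never established.

No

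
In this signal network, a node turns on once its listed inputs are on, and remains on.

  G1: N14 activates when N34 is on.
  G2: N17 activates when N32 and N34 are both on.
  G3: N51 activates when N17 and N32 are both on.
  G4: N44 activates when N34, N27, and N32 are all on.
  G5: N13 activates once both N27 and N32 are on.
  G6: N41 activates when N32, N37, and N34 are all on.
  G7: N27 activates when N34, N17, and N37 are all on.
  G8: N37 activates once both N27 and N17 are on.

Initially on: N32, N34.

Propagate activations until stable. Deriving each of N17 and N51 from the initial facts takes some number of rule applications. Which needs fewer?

N17: G2: N32 and N34 on → N17 on. [1 rule application]
N51: N32 and N34 are on, so N17 activates (G2). N17 and N32 are on, so N51 activates (G3). [2 rule applications]
N17 needs fewer.

N17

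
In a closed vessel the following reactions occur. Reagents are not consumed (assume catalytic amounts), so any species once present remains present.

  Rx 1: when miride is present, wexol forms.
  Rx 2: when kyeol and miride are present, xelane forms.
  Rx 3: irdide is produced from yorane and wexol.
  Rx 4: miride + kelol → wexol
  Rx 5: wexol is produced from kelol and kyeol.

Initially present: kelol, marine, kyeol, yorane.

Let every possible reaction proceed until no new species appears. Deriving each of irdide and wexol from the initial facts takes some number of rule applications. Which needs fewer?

wexol

wexol: kelol and kyeol present → wexol forms (Rx 5). [1 rule application]
irdide: kelol and kyeol present → wexol forms (Rx 5). yorane and wexol present → irdide forms (Rx 3). [2 rule applications]
wexol needs fewer.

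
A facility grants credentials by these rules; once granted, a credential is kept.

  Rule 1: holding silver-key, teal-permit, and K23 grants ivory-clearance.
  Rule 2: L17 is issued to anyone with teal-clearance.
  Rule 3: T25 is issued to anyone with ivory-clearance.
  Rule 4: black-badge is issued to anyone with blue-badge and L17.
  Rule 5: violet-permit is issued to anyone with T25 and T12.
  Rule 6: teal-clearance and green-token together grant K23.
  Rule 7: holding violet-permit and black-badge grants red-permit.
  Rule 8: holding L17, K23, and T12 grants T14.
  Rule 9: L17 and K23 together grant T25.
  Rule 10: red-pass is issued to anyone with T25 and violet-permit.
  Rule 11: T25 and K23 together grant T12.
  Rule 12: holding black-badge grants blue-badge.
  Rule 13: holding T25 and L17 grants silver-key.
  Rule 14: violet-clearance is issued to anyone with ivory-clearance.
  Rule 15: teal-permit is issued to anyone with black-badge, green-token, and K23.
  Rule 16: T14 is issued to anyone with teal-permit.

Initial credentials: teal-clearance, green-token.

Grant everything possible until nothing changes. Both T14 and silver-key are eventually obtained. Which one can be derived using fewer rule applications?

silver-key: Holding teal-clearance grants L17 (Rule 2). Holding teal-clearance and green-token grants K23 (Rule 6). Holding L17 and K23 grants T25 (Rule 9). Holding T25 and L17 grants silver-key (Rule 13). [4 rule applications]
T14: Holding teal-clearance grants L17 (Rule 2). Holding teal-clearance and green-token grants K23 (Rule 6). Holding L17 and K23 grants T25 (Rule 9). Holding T25 and K23 grants T12 (Rule 11). Holding L17, K23, and T12 grants T14 (Rule 8). [5 rule applications]
silver-key needs fewer.

silver-key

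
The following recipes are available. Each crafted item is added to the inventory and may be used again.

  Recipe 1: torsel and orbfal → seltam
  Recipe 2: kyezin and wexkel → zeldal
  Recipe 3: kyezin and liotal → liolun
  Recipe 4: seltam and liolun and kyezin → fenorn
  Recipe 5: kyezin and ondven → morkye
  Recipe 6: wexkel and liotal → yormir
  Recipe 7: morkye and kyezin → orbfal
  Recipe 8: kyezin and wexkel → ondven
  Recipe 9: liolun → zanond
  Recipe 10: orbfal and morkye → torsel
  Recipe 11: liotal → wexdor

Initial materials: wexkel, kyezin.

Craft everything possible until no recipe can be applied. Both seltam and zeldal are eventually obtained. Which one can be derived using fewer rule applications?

zeldal: Using Recipe 2, kyezin and wexkel make zeldal. [1 rule application]
seltam: kyezin and wexkel → ondven (Recipe 8). Using Recipe 5, kyezin and ondven make morkye. morkye and kyezin → orbfal (Recipe 7). Using Recipe 10, orbfal and morkye make torsel. torsel and orbfal → seltam (Recipe 1). [5 rule applications]
zeldal needs fewer.

zeldal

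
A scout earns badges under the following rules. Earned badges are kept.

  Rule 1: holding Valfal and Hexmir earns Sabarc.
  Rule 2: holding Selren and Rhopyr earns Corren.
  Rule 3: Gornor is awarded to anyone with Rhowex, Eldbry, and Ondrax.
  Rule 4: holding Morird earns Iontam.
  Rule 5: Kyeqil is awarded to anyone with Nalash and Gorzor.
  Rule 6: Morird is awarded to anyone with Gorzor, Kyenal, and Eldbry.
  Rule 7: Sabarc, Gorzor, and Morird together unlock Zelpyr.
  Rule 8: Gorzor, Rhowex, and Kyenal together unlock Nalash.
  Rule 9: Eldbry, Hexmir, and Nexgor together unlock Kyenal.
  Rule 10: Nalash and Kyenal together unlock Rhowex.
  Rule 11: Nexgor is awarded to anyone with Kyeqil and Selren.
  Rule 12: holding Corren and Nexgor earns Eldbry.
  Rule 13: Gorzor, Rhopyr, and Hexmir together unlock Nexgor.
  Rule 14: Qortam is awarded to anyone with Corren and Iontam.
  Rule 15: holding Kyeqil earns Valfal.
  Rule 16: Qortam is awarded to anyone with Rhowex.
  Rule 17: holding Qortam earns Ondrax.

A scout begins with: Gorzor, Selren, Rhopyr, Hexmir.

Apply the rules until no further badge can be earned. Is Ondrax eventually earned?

With Selren and Rhopyr, Corren is earned (Rule 2).
With Gorzor, Rhopyr, and Hexmir, Nexgor is earned (Rule 13).
With Corren and Nexgor, Eldbry is earned (Rule 12).
With Eldbry, Hexmir, and Nexgor, Kyenal is earned (Rule 9).
With Gorzor, Kyenal, and Eldbry, Morird is earned (Rule 6).
With Morird, Iontam is earned (Rule 4).
With Corren and Iontam, Qortam is earned (Rule 14).
With Qortam, Ondrax is earned (Rule 17).

Yes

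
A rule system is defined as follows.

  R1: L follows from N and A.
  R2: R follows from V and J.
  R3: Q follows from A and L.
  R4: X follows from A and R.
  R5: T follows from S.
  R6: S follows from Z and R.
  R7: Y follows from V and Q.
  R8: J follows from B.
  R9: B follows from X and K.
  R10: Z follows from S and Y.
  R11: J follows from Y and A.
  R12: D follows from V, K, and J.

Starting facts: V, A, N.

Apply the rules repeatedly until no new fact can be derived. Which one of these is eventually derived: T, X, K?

X

From N and A, R1 gives L.
A and L hold, so Q follows (R3).
V and Q hold, so Y follows (R7).
From Y and A, R11 gives J.
From V and J, R2 gives R.
From A and R, R4 gives X.
No rule produces K, and it is not given. T would need S (R5), but S is never established.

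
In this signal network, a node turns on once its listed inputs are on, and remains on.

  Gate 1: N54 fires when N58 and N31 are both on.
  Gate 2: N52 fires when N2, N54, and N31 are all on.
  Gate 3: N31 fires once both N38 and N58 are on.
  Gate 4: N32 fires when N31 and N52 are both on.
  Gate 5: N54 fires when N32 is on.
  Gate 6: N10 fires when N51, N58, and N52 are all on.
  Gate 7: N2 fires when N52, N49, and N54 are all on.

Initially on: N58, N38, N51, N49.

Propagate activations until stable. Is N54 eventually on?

N38 and N58 are on, so N31 fires (Gate 3).
N58 and N31 are on, so N54 fires (Gate 1).

Yes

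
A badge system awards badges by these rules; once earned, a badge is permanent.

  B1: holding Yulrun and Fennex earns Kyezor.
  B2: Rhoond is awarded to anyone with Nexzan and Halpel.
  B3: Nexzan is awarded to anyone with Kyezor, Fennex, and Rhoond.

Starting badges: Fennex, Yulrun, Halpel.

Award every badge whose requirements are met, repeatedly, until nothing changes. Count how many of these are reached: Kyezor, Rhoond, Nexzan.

With Yulrun and Fennex, Kyezor is earned (B1).
Kyezor: reached.
Rhoond would need Nexzan and Halpel (B2), but Nexzan is never earned.
Nexzan would need Kyezor, Fennex, and Rhoond (B3), but Rhoond is never earned.
Reached: Kyezor — 1 of the 3.

1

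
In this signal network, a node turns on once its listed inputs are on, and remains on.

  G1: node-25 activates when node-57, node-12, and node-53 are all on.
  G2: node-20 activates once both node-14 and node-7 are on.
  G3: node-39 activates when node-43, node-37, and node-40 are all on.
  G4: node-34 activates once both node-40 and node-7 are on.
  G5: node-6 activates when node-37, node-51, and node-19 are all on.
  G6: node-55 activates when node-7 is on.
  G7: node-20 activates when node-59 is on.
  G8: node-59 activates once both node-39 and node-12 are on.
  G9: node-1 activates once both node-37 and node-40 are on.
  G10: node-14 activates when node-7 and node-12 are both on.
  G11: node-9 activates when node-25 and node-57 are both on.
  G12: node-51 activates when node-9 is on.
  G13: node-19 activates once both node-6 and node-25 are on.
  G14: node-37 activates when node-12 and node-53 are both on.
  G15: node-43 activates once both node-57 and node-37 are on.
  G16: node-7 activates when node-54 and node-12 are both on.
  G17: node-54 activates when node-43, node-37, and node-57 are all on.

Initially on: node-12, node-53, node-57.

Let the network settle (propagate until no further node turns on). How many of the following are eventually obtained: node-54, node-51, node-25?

node-57, node-12, and node-53 are on, so node-25 activates (G1).
node-12 and node-53 are on, so node-37 activates (G14).
G11: node-25 and node-57 on → node-9 on.
G15: node-57 and node-37 on → node-43 on.
G17: node-43, node-37, and node-57 on → node-54 on.
node-9 is on, so node-51 activates (G12).
node-54: reached.
node-51: reached.
node-25: reached.
All 3 are reached.

3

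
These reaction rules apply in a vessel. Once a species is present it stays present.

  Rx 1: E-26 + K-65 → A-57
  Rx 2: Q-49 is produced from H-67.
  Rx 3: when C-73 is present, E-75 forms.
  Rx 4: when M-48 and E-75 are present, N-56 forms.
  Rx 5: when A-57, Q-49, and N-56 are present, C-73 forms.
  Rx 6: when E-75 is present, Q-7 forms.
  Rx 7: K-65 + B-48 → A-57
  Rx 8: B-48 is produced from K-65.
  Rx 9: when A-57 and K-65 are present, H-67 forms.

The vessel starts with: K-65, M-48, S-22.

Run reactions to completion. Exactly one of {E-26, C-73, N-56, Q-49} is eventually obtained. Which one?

K-65 present → B-48 forms (Rx 8).
K-65 and B-48 present → A-57 forms (Rx 7).
A-57 and K-65 present → H-67 forms (Rx 9).
H-67 present → Q-49 forms (Rx 2).
C-73 would need A-57, Q-49, and N-56 (Rx 5), but N-56 never forms. No rule produces E-26, and it is not given. N-56 would need M-48 and E-75 (Rx 4), but E-75 never forms.

Q-49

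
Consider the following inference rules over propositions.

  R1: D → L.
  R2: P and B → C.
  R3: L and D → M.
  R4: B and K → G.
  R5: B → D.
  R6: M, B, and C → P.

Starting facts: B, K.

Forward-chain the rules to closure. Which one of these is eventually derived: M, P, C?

B holds, so D follows (R5).
D holds, so L follows (R1).
From L and D, R3 gives M.
P would need M, B, and C (R6), but C is never established. C would need P and B (R2), but P is never established.

M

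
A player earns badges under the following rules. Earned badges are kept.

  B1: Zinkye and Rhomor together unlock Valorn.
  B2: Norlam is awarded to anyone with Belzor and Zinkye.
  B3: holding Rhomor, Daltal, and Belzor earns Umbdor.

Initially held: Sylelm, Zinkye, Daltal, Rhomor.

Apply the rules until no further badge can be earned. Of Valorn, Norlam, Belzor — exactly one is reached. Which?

With Zinkye and Rhomor, Valorn is earned (B1).
No rule produces Belzor, and it is not given. Norlam would need Belzor and Zinkye (B2), but Belzor is never earned.

Valorn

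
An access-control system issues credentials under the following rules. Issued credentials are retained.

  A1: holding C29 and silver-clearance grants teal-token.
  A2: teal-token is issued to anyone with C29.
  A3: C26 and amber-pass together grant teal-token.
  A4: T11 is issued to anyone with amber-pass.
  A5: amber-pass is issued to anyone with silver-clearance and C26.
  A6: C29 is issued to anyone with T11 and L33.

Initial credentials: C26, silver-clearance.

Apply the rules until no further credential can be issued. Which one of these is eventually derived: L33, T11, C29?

T11

Holding silver-clearance and C26 grants amber-pass (A5).
Holding amber-pass grants T11 (A4).
No rule produces L33, and it is not given. C29 would need T11 and L33 (A6), but L33 is never granted.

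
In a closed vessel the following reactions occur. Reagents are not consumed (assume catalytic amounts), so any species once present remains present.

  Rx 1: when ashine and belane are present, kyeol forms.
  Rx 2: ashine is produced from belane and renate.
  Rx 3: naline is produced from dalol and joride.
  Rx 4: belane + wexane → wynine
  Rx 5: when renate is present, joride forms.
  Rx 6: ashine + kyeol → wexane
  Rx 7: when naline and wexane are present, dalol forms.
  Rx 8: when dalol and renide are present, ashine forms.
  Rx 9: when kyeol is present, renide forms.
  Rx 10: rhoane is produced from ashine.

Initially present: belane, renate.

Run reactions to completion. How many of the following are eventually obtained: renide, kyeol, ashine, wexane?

belane and renate present → ashine forms (Rx 2).
ashine and belane present → kyeol forms (Rx 1).
kyeol present → renide forms (Rx 9).
ashine and kyeol present → wexane forms (Rx 6).
renide: reached.
kyeol: reached.
ashine: reached.
wexane: reached.
All 4 are reached.

4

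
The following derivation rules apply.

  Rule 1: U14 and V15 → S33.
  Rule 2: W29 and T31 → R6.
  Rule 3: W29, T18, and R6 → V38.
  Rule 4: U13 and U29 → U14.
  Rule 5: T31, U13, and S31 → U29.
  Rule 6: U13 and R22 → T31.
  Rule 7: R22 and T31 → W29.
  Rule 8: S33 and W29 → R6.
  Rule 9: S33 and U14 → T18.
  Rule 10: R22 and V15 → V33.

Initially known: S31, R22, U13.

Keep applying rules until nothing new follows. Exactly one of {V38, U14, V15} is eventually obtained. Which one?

U14

From U13 and R22, Rule 6 gives T31.
T31, U13, and S31 hold, so U29 follows (Rule 5).
From U13 and U29, Rule 4 gives U14.
No rule produces V15, and it is not given. V38 would need W29, T18, and R6 (Rule 3), but T18 is never established.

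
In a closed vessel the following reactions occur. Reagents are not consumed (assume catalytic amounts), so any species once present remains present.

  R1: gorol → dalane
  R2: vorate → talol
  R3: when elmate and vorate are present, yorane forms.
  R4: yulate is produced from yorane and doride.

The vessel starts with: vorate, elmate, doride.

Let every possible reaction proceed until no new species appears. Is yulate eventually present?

elmate and vorate present → yorane forms (R3).
yorane and doride present → yulate forms (R4).

Yes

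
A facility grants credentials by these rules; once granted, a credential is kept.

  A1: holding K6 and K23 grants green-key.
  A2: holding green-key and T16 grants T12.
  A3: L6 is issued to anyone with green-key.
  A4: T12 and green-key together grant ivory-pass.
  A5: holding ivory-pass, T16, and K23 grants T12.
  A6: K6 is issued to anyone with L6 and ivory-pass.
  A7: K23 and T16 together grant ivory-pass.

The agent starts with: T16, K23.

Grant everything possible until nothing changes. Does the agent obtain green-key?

No

green-key would need K6 and K23 (A1), but K6 is never granted.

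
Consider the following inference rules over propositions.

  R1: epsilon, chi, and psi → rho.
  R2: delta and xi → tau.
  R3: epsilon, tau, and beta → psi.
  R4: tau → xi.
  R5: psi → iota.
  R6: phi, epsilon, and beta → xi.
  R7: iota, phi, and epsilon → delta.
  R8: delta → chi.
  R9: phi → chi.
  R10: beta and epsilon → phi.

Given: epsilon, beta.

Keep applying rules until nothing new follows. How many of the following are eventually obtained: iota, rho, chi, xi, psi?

2

beta and epsilon hold, so phi follows (R10).
From phi, epsilon, and beta, R6 gives xi.
phi holds, so chi follows (R9).
iota would need psi (R5), but psi is never established.
rho would need epsilon, chi, and psi (R1), but psi is never established.
chi: reached.
xi: reached.
psi would need epsilon, tau, and beta (R3), but tau is never established.
Reached: chi and xi — 2 of the 5.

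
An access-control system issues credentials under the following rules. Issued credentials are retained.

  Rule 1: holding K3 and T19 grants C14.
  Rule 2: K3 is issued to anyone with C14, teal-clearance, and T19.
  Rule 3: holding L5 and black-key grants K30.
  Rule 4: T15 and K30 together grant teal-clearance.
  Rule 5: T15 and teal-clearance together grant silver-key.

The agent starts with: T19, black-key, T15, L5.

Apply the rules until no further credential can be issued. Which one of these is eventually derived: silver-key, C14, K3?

Holding L5 and black-key grants K30 (Rule 3).
Holding T15 and K30 grants teal-clearance (Rule 4).
Holding T15 and teal-clearance grants silver-key (Rule 5).
C14 would need K3 and T19 (Rule 1), but K3 is never granted. K3 would need C14, teal-clearance, and T19 (Rule 2), but C14 is never granted.

silver-key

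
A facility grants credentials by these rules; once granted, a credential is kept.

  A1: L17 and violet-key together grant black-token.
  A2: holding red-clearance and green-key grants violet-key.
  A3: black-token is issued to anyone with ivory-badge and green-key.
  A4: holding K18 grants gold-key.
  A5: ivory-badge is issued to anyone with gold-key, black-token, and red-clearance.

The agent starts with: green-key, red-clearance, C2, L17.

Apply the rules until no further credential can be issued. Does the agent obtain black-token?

Holding red-clearance and green-key grants violet-key (A2).
Holding L17 and violet-key grants black-token (A1).

Yes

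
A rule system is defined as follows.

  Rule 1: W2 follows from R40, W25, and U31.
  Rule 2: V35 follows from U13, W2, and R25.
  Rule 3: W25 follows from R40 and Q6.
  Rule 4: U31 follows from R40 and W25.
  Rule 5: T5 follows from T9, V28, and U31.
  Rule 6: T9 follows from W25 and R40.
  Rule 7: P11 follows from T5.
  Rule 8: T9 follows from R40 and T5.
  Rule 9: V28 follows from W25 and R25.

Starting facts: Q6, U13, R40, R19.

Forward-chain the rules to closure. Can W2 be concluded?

Yes

R40 and Q6 hold, so W25 follows (Rule 3).
R40 and W25 hold, so U31 follows (Rule 4).
R40, W25, and U31 hold, so W2 follows (Rule 1).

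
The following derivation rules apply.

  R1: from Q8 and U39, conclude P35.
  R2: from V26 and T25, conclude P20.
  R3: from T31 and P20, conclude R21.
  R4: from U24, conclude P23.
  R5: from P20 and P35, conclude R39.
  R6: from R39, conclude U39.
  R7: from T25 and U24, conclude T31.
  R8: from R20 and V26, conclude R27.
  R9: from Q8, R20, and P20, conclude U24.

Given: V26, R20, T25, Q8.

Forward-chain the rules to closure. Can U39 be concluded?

U39 would need R39 (R6), but R39 is never established.

No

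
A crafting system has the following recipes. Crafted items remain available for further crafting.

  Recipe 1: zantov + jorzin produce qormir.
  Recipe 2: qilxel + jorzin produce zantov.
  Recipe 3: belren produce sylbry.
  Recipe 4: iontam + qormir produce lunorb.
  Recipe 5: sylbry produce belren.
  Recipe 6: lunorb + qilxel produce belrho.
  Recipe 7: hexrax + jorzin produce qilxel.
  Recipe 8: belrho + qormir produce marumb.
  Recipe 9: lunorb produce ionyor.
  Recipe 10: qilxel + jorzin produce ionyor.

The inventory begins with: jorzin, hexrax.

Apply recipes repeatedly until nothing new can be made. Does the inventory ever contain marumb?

No

marumb would need belrho and qormir (Recipe 8), but belrho is never obtained.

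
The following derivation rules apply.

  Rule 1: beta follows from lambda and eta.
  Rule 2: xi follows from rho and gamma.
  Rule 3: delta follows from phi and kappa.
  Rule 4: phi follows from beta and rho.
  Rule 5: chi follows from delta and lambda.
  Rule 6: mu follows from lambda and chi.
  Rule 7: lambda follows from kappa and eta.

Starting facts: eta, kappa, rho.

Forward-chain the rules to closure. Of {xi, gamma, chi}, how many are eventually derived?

From kappa and eta, Rule 7 gives lambda.
lambda and eta hold, so beta follows (Rule 1).
From beta and rho, Rule 4 gives phi.
From phi and kappa, Rule 3 gives delta.
delta and lambda hold, so chi follows (Rule 5).
xi would need rho and gamma (Rule 2), but gamma is never established.
No rule produces gamma, and it is not given.
chi: reached.
Reached: chi — 1 of the 3.

1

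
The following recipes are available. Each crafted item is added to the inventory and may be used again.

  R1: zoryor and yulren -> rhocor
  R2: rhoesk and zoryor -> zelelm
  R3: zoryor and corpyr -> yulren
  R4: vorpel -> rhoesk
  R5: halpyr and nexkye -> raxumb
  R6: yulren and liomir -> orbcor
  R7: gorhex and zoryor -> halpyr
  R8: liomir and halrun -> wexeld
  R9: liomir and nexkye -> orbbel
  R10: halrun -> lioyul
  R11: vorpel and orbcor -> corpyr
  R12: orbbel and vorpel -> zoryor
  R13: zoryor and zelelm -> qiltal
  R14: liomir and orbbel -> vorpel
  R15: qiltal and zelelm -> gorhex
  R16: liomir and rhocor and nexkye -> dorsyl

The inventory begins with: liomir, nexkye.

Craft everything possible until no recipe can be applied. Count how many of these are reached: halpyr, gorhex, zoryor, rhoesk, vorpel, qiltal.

Using R9, liomir and nexkye make orbbel.
Using R14, liomir and orbbel make vorpel.
orbbel and vorpel -> zoryor (R12).
Using R4, vorpel makes rhoesk.
Using R2, rhoesk and zoryor make zelelm.
Using R13, zoryor and zelelm make qiltal.
Using R15, qiltal and zelelm make gorhex.
gorhex and zoryor -> halpyr (R7).
halpyr: reached.
gorhex: reached.
zoryor: reached.
rhoesk: reached.
vorpel: reached.
qiltal: reached.
All 6 are reached.

6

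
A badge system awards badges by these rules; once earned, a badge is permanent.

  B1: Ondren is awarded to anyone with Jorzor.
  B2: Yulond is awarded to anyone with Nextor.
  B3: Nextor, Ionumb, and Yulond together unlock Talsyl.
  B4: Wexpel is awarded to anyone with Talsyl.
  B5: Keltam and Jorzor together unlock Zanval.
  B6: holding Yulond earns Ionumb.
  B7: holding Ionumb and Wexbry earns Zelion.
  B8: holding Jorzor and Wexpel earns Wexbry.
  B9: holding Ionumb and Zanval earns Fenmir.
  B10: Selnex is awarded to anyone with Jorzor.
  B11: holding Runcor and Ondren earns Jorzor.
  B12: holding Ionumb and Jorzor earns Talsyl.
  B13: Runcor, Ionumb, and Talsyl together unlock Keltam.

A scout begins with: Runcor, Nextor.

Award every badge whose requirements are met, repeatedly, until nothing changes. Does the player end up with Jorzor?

No

Jorzor would need Runcor and Ondren (B11), but Ondren is never earned.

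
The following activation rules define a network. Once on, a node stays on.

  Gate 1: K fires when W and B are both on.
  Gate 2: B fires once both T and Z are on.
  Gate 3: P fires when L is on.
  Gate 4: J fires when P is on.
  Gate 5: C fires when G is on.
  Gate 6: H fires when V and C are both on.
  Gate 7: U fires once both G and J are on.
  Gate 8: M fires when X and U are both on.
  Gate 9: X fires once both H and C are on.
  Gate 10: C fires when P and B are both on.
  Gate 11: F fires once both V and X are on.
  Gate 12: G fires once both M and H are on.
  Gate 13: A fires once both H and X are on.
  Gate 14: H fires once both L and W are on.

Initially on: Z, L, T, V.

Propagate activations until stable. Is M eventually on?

M would need X and U (Gate 8), but U never turns on.

No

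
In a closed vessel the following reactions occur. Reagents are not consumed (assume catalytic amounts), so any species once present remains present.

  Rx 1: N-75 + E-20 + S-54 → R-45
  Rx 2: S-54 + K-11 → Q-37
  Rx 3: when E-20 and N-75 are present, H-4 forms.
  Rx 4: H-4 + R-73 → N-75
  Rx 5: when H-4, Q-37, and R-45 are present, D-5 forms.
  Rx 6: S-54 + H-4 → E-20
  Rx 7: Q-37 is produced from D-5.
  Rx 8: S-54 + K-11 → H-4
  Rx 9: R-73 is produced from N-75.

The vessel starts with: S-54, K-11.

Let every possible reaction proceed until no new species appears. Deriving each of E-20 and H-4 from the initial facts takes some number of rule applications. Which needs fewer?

H-4

H-4: S-54 and K-11 present → H-4 forms (Rx 8). [1 rule application]
E-20: S-54 and K-11 present → H-4 forms (Rx 8). S-54 and H-4 present → E-20 forms (Rx 6). [2 rule applications]
H-4 needs fewer.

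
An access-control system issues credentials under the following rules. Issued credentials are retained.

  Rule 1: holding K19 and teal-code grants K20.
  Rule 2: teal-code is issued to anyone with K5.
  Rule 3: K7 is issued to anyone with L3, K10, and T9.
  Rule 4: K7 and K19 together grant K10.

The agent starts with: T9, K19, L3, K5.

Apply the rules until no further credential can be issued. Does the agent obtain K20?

Holding K5 grants teal-code (Rule 2).
Holding K19 and teal-code grants K20 (Rule 1).

Yes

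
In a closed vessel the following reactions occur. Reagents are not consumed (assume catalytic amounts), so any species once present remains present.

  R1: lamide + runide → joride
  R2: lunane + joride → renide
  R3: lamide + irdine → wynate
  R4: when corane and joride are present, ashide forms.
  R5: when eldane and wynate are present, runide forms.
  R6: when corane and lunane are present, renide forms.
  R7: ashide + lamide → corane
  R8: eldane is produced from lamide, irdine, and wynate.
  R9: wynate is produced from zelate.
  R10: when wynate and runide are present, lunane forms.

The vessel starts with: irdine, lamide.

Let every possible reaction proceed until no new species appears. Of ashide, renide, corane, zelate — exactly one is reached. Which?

renide

lamide and irdine present → wynate forms (R3).
lamide, irdine, and wynate present → eldane forms (R8).
eldane and wynate present → runide forms (R5).
wynate and runide present → lunane forms (R10).
lamide and runide present → joride forms (R1).
lunane and joride present → renide forms (R2).
corane would need ashide and lamide (R7), but ashide never forms. No rule produces zelate, and it is not given. ashide would need corane and joride (R4), but corane never forms.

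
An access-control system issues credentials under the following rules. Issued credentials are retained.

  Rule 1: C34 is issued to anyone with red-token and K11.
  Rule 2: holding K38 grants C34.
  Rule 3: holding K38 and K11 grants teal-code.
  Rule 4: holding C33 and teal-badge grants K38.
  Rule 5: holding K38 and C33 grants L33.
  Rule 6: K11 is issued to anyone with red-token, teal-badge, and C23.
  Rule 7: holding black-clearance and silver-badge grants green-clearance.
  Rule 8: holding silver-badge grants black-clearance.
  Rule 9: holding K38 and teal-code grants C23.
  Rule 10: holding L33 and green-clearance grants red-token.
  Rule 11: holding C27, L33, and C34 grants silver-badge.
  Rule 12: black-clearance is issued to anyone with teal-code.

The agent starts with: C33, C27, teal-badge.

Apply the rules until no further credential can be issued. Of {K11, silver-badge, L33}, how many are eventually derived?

Holding C33 and teal-badge grants K38 (Rule 4).
Holding K38 and C33 grants L33 (Rule 5).
Holding K38 grants C34 (Rule 2).
Holding C27, L33, and C34 grants silver-badge (Rule 11).
K11 would need red-token, teal-badge, and C23 (Rule 6), but C23 is never granted.
silver-badge: reached.
L33: reached.
Reached: silver-badge and L33 — 2 of the 3.

2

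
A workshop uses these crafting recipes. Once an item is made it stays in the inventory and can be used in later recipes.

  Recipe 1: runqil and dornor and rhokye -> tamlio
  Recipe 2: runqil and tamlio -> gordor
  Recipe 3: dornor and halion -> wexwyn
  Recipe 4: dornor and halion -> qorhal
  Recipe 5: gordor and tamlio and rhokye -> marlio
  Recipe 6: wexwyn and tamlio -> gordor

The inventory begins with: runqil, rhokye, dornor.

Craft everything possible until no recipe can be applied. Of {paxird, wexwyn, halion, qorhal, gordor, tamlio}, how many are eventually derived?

Using Recipe 1, runqil, dornor, and rhokye make tamlio.
runqil and tamlio -> gordor (Recipe 2).
No rule produces paxird, and it is not given.
wexwyn would need dornor and halion (Recipe 3), but halion is never obtained.
No rule produces halion, and it is not given.
qorhal would need dornor and halion (Recipe 4), but halion is never obtained.
gordor: reached.
tamlio: reached.
Reached: gordor and tamlio — 2 of the 6.

2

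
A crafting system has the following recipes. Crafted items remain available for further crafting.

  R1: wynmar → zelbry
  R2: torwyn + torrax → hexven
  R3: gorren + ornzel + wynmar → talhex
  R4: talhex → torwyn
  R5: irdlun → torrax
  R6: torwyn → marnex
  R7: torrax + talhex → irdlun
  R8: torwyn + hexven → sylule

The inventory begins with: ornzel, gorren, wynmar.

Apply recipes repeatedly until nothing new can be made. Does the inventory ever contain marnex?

Using R3, gorren, ornzel, and wynmar make talhex.
talhex → torwyn (R4).
torwyn → marnex (R6).

Yes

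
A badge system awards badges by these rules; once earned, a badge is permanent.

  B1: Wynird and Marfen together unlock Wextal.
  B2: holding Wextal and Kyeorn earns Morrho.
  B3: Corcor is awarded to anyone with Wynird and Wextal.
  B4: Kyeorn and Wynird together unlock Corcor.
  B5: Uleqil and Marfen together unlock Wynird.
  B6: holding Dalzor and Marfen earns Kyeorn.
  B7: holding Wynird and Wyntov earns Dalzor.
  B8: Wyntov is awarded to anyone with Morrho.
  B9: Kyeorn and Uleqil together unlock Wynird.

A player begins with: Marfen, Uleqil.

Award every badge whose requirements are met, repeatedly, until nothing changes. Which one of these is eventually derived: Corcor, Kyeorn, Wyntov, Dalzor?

With Uleqil and Marfen, Wynird is earned (B5).
With Wynird and Marfen, Wextal is earned (B1).
With Wynird and Wextal, Corcor is earned (B3).
Wyntov would need Morrho (B8), but Morrho is never earned. Kyeorn would need Dalzor and Marfen (B6), but Dalzor is never earned. Dalzor would need Wynird and Wyntov (B7), but Wyntov is never earned.

Corcor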